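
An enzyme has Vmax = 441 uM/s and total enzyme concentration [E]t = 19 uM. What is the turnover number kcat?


kcat = Vmax / [E]t
kcat = 441 / 19
kcat = 23.2105 s^-1

23.2105 s^-1


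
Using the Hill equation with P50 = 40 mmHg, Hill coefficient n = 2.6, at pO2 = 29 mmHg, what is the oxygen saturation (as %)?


Y = pO2^n / (P50^n + pO2^n)
Y = 29^2.6 / (40^2.6 + 29^2.6)
Y = 30.24%

30.24%


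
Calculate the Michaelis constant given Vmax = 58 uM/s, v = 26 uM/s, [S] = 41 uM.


Km = [S] * (Vmax - v) / v
Km = 41 * (58 - 26) / 26
Km = 50.4615 uM

50.4615 uM


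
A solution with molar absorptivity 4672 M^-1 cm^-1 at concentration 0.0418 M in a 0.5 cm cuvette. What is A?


A = epsilon * c * l
A = 4672 * 0.0418 * 0.5
A = 97.6448

97.6448


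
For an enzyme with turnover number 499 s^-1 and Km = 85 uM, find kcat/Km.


Catalytic efficiency = kcat / Km
= 499 / 85
= 5.8706 uM^-1*s^-1

5.8706 uM^-1*s^-1


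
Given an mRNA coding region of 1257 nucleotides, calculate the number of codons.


codons = nucleotides / 3
codons = 1257 / 3 = 419

419


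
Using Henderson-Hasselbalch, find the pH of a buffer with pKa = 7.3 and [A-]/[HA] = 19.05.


pH = pKa + log10([A-]/[HA])
pH = 7.3 + log10(19.05)
pH = 8.5799

8.5799


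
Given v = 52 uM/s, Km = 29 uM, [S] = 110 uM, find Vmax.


Vmax = v * (Km + [S]) / [S]
Vmax = 52 * (29 + 110) / 110
Vmax = 65.7091 uM/s

65.7091 uM/s


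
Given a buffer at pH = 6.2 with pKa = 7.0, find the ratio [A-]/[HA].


[A-]/[HA] = 10^(pH - pKa)
= 10^(6.2 - 7.0)
= 0.1585

0.1585


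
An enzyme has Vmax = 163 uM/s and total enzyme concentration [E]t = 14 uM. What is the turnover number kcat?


kcat = Vmax / [E]t
kcat = 163 / 14
kcat = 11.6429 s^-1

11.6429 s^-1


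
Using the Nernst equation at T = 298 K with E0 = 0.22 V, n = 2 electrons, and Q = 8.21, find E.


E = E0 - (RT/nF) * ln(Q)
E = 0.22 - (8.314 * 298 / (2 * 96485)) * ln(8.21)
E = 0.193 V

0.193 V


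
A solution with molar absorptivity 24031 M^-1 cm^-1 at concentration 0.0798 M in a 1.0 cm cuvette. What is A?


A = epsilon * c * l
A = 24031 * 0.0798 * 1.0
A = 1917.6738

1917.6738


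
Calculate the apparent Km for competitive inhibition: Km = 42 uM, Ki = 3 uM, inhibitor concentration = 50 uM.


Km_app = Km * (1 + [I]/Ki)
Km_app = 42 * (1 + 50/3)
Km_app = 742.0 uM

742.0 uM


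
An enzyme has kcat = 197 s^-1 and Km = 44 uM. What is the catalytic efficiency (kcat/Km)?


Catalytic efficiency = kcat / Km
= 197 / 44
= 4.4773 uM^-1*s^-1

4.4773 uM^-1*s^-1


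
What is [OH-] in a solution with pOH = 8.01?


[OH-] = 10^(-pOH)
[OH-] = 10^(-8.01)
[OH-] = 9.772e-09 M

9.772e-09 M


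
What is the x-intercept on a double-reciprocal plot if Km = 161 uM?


x-intercept = -1/Km
= -1/161
= -0.0062 1/uM

-0.0062 1/uM


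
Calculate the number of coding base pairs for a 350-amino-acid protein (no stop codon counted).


Each amino acid = 1 codon = 3 bp
bp = 350 * 3 = 1050 bp

1050 bp


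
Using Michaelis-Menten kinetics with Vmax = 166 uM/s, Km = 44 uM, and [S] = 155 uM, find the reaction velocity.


v = Vmax * [S] / (Km + [S])
v = 166 * 155 / (44 + 155)
v = 129.2965 uM/s

129.2965 uM/s


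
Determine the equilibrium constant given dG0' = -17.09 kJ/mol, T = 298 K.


Keq = exp(-dG0 * 1000 / (R * T))
Keq = exp(-(-17.09) * 1000 / (8.314 * 298))
Keq = 990.1756

990.1756


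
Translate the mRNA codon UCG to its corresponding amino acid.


Standard genetic code lookup.
Codon UCG -> Ser

Ser


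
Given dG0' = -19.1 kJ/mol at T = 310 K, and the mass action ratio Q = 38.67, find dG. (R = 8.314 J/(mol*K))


dG = dG0' + RT * ln(Q) / 1000
dG = -19.1 + 8.314 * 310 * ln(38.67) / 1000
dG = -9.6797 kJ/mol

-9.6797 kJ/mol


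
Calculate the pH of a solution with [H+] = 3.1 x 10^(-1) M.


pH = -log10([H+])
pH = -log10(3.1 x 10^(-1))
pH = 0.5086

0.5086


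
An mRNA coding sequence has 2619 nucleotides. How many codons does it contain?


codons = nucleotides / 3
codons = 2619 / 3 = 873

873


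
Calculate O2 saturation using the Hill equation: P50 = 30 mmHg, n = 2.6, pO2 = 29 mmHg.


Y = pO2^n / (P50^n + pO2^n)
Y = 29^2.6 / (30^2.6 + 29^2.6)
Y = 47.8%

47.8%


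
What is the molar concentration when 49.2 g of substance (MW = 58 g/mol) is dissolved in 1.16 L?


C = (mass / MW) / volume
C = (49.2 / 58) / 1.16
C = 0.7313 M

0.7313 M


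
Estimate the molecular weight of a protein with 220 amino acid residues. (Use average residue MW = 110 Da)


MW = n_residues * 110 Da
MW = 220 * 110
MW = 24200 Da

24200 Da


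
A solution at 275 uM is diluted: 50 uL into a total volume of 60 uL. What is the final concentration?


C2 = C1 * V1 / V2
C2 = 275 * 50 / 60
C2 = 229.1667 uM

229.1667 uM


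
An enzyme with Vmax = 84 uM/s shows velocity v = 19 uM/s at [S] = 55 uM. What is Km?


Km = [S] * (Vmax - v) / v
Km = 55 * (84 - 19) / 19
Km = 188.1579 uM

188.1579 uM


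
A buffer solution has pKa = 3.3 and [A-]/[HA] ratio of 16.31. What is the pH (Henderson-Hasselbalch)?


pH = pKa + log10([A-]/[HA])
pH = 3.3 + log10(16.31)
pH = 4.5125

4.5125


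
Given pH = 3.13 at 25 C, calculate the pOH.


pOH = 14 - pH
pOH = 14 - 3.13
pOH = 10.87

10.87


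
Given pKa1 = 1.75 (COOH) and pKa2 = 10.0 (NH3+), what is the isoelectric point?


pI = (pKa1 + pKa2) / 2
pI = (1.75 + 10.0) / 2
pI = 5.875

5.875


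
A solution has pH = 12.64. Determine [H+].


[H+] = 10^(-pH)
[H+] = 10^(-12.64)
[H+] = 2.291e-13 M

2.291e-13 M


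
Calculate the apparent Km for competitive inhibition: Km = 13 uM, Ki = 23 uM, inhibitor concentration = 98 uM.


Km_app = Km * (1 + [I]/Ki)
Km_app = 13 * (1 + 98/23)
Km_app = 68.3913 uM

68.3913 uM


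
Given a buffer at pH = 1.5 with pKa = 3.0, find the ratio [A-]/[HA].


[A-]/[HA] = 10^(pH - pKa)
= 10^(1.5 - 3.0)
= 0.0316

0.0316


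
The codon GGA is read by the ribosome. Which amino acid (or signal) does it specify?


Standard genetic code lookup.
Codon GGA -> Gly

Gly


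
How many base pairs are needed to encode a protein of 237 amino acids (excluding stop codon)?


Each amino acid = 1 codon = 3 bp
bp = 237 * 3 = 711 bp

711 bp


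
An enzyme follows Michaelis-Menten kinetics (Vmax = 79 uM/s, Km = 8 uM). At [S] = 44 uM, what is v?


v = Vmax * [S] / (Km + [S])
v = 79 * 44 / (8 + 44)
v = 66.8462 uM/s

66.8462 uM/s


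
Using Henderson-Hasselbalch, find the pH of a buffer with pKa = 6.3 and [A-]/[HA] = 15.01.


pH = pKa + log10([A-]/[HA])
pH = 6.3 + log10(15.01)
pH = 7.4764

7.4764


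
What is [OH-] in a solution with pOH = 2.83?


[OH-] = 10^(-pOH)
[OH-] = 10^(-2.83)
[OH-] = 0.0015 M

0.0015 M


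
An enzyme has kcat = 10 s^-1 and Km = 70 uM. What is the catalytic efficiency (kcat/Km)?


Catalytic efficiency = kcat / Km
= 10 / 70
= 0.1429 uM^-1*s^-1

0.1429 uM^-1*s^-1


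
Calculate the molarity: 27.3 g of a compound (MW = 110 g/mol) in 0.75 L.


C = (mass / MW) / volume
C = (27.3 / 110) / 0.75
C = 0.3309 M

0.3309 M


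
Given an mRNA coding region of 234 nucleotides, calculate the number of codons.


codons = nucleotides / 3
codons = 234 / 3 = 78

78


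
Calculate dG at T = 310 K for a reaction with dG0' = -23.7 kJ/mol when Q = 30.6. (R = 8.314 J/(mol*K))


dG = dG0' + RT * ln(Q) / 1000
dG = -23.7 + 8.314 * 310 * ln(30.6) / 1000
dG = -14.8829 kJ/mol

-14.8829 kJ/mol


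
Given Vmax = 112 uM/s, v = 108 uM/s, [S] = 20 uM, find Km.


Km = [S] * (Vmax - v) / v
Km = 20 * (112 - 108) / 108
Km = 0.7407 uM

0.7407 uM


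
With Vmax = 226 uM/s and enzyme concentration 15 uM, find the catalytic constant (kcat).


kcat = Vmax / [E]t
kcat = 226 / 15
kcat = 15.0667 s^-1

15.0667 s^-1


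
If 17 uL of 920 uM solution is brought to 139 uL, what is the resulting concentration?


C2 = C1 * V1 / V2
C2 = 920 * 17 / 139
C2 = 112.518 uM

112.518 uM


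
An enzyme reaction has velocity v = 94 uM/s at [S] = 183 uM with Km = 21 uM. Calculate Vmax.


Vmax = v * (Km + [S]) / [S]
Vmax = 94 * (21 + 183) / 183
Vmax = 104.7869 uM/s

104.7869 uM/s


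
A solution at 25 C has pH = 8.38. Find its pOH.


pOH = 14 - pH
pOH = 14 - 8.38
pOH = 5.62

5.62


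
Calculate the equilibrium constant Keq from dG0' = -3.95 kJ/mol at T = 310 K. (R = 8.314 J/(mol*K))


Keq = exp(-dG0 * 1000 / (R * T))
Keq = exp(-(-3.95) * 1000 / (8.314 * 310))
Keq = 4.6301

4.6301


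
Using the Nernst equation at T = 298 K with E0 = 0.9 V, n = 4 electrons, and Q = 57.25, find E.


E = E0 - (RT/nF) * ln(Q)
E = 0.9 - (8.314 * 298 / (4 * 96485)) * ln(57.25)
E = 0.874 V

0.874 V


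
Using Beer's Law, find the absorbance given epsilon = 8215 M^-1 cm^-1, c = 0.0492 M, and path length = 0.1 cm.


A = epsilon * c * l
A = 8215 * 0.0492 * 0.1
A = 40.4178

40.4178


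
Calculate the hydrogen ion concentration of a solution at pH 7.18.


[H+] = 10^(-pH)
[H+] = 10^(-7.18)
[H+] = 6.607e-08 M

6.607e-08 M


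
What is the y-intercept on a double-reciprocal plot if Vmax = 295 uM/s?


y-intercept = 1/Vmax
= 1/295
= 0.0034 s/uM

0.0034 s/uM


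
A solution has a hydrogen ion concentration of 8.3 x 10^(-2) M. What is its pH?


pH = -log10([H+])
pH = -log10(8.3 x 10^(-2))
pH = 1.0809

1.0809


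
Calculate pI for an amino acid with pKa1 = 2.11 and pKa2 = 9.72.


pI = (pKa1 + pKa2) / 2
pI = (2.11 + 9.72) / 2
pI = 5.915

5.915


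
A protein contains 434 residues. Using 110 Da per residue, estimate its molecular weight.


MW = n_residues * 110 Da
MW = 434 * 110
MW = 47740 Da

47740 Da


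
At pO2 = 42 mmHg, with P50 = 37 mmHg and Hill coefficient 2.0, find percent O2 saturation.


Y = pO2^n / (P50^n + pO2^n)
Y = 42^2.0 / (37^2.0 + 42^2.0)
Y = 56.3%

56.3%


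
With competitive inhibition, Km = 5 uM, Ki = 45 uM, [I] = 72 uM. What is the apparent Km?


Km_app = Km * (1 + [I]/Ki)
Km_app = 5 * (1 + 72/45)
Km_app = 13.0 uM

13.0 uM


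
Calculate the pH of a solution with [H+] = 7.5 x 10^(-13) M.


pH = -log10([H+])
pH = -log10(7.5 x 10^(-13))
pH = 12.1249

12.1249


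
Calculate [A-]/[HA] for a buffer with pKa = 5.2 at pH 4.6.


[A-]/[HA] = 10^(pH - pKa)
= 10^(4.6 - 5.2)
= 0.2512

0.2512


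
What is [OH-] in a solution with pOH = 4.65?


[OH-] = 10^(-pOH)
[OH-] = 10^(-4.65)
[OH-] = 2.239e-05 M

2.239e-05 M


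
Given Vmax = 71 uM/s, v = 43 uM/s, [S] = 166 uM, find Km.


Km = [S] * (Vmax - v) / v
Km = 166 * (71 - 43) / 43
Km = 108.093 uM

108.093 uM


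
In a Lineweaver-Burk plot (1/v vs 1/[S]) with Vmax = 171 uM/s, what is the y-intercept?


y-intercept = 1/Vmax
= 1/171
= 0.0058 s/uM

0.0058 s/uM


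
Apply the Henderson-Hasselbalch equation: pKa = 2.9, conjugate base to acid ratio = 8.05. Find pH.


pH = pKa + log10([A-]/[HA])
pH = 2.9 + log10(8.05)
pH = 3.8058

3.8058


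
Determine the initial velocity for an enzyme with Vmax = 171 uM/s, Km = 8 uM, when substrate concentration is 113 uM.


v = Vmax * [S] / (Km + [S])
v = 171 * 113 / (8 + 113)
v = 159.6942 uM/s

159.6942 uM/s


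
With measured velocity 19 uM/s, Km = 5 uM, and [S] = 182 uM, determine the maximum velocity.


Vmax = v * (Km + [S]) / [S]
Vmax = 19 * (5 + 182) / 182
Vmax = 19.522 uM/s

19.522 uM/s


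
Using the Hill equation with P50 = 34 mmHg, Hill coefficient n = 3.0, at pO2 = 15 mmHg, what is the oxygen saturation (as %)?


Y = pO2^n / (P50^n + pO2^n)
Y = 15^3.0 / (34^3.0 + 15^3.0)
Y = 7.91%

7.91%


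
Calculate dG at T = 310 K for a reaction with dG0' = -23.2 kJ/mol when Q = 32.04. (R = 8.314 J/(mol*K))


dG = dG0' + RT * ln(Q) / 1000
dG = -23.2 + 8.314 * 310 * ln(32.04) / 1000
dG = -14.2644 kJ/mol

-14.2644 kJ/mol


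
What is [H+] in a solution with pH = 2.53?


[H+] = 10^(-pH)
[H+] = 10^(-2.53)
[H+] = 0.003 M

0.003 M


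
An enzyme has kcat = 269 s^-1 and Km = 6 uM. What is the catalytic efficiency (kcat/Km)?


Catalytic efficiency = kcat / Km
= 269 / 6
= 44.8333 uM^-1*s^-1

44.8333 uM^-1*s^-1


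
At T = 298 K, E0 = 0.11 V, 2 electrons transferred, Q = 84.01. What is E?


E = E0 - (RT/nF) * ln(Q)
E = 0.11 - (8.314 * 298 / (2 * 96485)) * ln(84.01)
E = 0.0531 V

0.0531 V


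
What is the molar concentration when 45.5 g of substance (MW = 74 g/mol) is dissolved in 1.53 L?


C = (mass / MW) / volume
C = (45.5 / 74) / 1.53
C = 0.4019 M

0.4019 M


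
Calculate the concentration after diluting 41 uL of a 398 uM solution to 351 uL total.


C2 = C1 * V1 / V2
C2 = 398 * 41 / 351
C2 = 46.49 uM

46.49 uM


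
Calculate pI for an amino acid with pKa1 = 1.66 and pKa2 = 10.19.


pI = (pKa1 + pKa2) / 2
pI = (1.66 + 10.19) / 2
pI = 5.925

5.925


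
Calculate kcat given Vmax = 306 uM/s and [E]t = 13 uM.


kcat = Vmax / [E]t
kcat = 306 / 13
kcat = 23.5385 s^-1

23.5385 s^-1


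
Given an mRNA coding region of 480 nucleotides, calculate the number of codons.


codons = nucleotides / 3
codons = 480 / 3 = 160

160


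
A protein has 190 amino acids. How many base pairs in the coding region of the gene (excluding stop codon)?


Each amino acid = 1 codon = 3 bp
bp = 190 * 3 = 570 bp

570 bp


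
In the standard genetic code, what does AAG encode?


Standard genetic code lookup.
Codon AAG -> Lys

Lys


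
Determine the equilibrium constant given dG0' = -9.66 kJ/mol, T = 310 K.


Keq = exp(-dG0 * 1000 / (R * T))
Keq = exp(-(-9.66) * 1000 / (8.314 * 310))
Keq = 42.4383

42.4383


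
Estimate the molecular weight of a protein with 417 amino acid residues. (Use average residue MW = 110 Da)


MW = n_residues * 110 Da
MW = 417 * 110
MW = 45870 Da

45870 Da


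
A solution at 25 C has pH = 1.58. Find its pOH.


pOH = 14 - pH
pOH = 14 - 1.58
pOH = 12.42

12.42


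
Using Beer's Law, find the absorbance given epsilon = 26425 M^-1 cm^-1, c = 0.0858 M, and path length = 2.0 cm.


A = epsilon * c * l
A = 26425 * 0.0858 * 2.0
A = 4534.53

4534.53


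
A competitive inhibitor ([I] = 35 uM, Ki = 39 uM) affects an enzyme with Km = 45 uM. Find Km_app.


Km_app = Km * (1 + [I]/Ki)
Km_app = 45 * (1 + 35/39)
Km_app = 85.3846 uM

85.3846 uM


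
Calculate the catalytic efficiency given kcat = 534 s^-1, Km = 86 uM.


Catalytic efficiency = kcat / Km
= 534 / 86
= 6.2093 uM^-1*s^-1

6.2093 uM^-1*s^-1


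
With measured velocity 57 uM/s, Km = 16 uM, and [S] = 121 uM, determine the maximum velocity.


Vmax = v * (Km + [S]) / [S]
Vmax = 57 * (16 + 121) / 121
Vmax = 64.5372 uM/s

64.5372 uM/s


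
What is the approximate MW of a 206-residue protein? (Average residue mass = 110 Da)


MW = n_residues * 110 Da
MW = 206 * 110
MW = 22660 Da

22660 Da


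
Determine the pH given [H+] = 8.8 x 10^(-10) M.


pH = -log10([H+])
pH = -log10(8.8 x 10^(-10))
pH = 9.0555

9.0555


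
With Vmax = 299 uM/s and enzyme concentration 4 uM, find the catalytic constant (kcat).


kcat = Vmax / [E]t
kcat = 299 / 4
kcat = 74.75 s^-1

74.75 s^-1


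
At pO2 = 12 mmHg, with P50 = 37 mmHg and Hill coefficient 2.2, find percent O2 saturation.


Y = pO2^n / (P50^n + pO2^n)
Y = 12^2.2 / (37^2.2 + 12^2.2)
Y = 7.75%

7.75%


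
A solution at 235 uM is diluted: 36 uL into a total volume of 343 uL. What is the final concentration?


C2 = C1 * V1 / V2
C2 = 235 * 36 / 343
C2 = 24.6647 uM

24.6647 uM


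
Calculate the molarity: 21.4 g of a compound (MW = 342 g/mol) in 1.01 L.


C = (mass / MW) / volume
C = (21.4 / 342) / 1.01
C = 0.062 M

0.062 M


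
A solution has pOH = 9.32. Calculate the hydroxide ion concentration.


[OH-] = 10^(-pOH)
[OH-] = 10^(-9.32)
[OH-] = 4.786e-10 M

4.786e-10 M


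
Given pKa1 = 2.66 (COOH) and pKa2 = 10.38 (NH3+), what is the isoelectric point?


pI = (pKa1 + pKa2) / 2
pI = (2.66 + 10.38) / 2
pI = 6.52

6.52


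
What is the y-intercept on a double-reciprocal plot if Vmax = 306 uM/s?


y-intercept = 1/Vmax
= 1/306
= 0.0033 s/uM

0.0033 s/uM


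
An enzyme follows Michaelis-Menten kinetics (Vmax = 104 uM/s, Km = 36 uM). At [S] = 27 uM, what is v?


v = Vmax * [S] / (Km + [S])
v = 104 * 27 / (36 + 27)
v = 44.5714 uM/s

44.5714 uM/s


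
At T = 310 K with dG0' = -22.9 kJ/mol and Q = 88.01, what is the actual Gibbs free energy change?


dG = dG0' + RT * ln(Q) / 1000
dG = -22.9 + 8.314 * 310 * ln(88.01) / 1000
dG = -11.3601 kJ/mol

-11.3601 kJ/mol


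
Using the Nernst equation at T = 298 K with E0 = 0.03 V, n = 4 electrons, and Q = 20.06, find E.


E = E0 - (RT/nF) * ln(Q)
E = 0.03 - (8.314 * 298 / (4 * 96485)) * ln(20.06)
E = 0.0107 V

0.0107 V


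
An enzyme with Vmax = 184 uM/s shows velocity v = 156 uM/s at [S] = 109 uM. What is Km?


Km = [S] * (Vmax - v) / v
Km = 109 * (184 - 156) / 156
Km = 19.5641 uM

19.5641 uM


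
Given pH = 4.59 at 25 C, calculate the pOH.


pOH = 14 - pH
pOH = 14 - 4.59
pOH = 9.41

9.41


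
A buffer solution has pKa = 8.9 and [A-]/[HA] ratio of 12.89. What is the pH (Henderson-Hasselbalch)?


pH = pKa + log10([A-]/[HA])
pH = 8.9 + log10(12.89)
pH = 10.0103

10.0103


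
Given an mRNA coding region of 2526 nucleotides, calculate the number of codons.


codons = nucleotides / 3
codons = 2526 / 3 = 842

842


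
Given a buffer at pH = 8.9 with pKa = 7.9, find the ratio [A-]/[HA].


[A-]/[HA] = 10^(pH - pKa)
= 10^(8.9 - 7.9)
= 10.0

10.0


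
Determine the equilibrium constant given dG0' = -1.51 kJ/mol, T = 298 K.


Keq = exp(-dG0 * 1000 / (R * T))
Keq = exp(-(-1.51) * 1000 / (8.314 * 298))
Keq = 1.8395

1.8395


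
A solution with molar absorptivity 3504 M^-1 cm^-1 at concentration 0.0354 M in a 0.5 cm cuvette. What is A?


A = epsilon * c * l
A = 3504 * 0.0354 * 0.5
A = 62.0208

62.0208


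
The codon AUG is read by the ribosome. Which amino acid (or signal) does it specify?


Standard genetic code lookup.
Codon AUG -> Met (start)

Met (start)


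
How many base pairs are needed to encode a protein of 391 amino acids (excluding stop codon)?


Each amino acid = 1 codon = 3 bp
bp = 391 * 3 = 1173 bp

1173 bp


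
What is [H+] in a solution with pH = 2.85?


[H+] = 10^(-pH)
[H+] = 10^(-2.85)
[H+] = 0.0014 M

0.0014 M


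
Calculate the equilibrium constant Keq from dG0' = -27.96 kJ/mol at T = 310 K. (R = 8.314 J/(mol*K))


Keq = exp(-dG0 * 1000 / (R * T))
Keq = exp(-(-27.96) * 1000 / (8.314 * 310))
Keq = 51451.4581

51451.4581


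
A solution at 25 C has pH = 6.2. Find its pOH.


pOH = 14 - pH
pOH = 14 - 6.2
pOH = 7.8

7.8


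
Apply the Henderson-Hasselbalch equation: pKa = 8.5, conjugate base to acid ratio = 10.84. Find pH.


pH = pKa + log10([A-]/[HA])
pH = 8.5 + log10(10.84)
pH = 9.535

9.535


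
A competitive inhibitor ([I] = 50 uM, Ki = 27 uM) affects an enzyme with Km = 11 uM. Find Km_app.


Km_app = Km * (1 + [I]/Ki)
Km_app = 11 * (1 + 50/27)
Km_app = 31.3704 uM

31.3704 uM


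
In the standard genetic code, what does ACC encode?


Standard genetic code lookup.
Codon ACC -> Thr

Thr


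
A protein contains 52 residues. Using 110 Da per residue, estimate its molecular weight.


MW = n_residues * 110 Da
MW = 52 * 110
MW = 5720 Da

5720 Da


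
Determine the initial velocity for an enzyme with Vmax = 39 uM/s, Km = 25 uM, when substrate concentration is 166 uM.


v = Vmax * [S] / (Km + [S])
v = 39 * 166 / (25 + 166)
v = 33.8953 uM/s

33.8953 uM/s


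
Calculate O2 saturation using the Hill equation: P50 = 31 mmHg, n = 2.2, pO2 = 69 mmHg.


Y = pO2^n / (P50^n + pO2^n)
Y = 69^2.2 / (31^2.2 + 69^2.2)
Y = 85.32%

85.32%


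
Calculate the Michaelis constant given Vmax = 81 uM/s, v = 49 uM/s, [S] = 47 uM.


Km = [S] * (Vmax - v) / v
Km = 47 * (81 - 49) / 49
Km = 30.6939 uM

30.6939 uM


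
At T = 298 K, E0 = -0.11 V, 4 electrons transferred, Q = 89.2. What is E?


E = E0 - (RT/nF) * ln(Q)
E = -0.11 - (8.314 * 298 / (4 * 96485)) * ln(89.2)
E = -0.1388 V

-0.1388 V


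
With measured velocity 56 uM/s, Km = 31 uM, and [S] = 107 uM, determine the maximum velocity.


Vmax = v * (Km + [S]) / [S]
Vmax = 56 * (31 + 107) / 107
Vmax = 72.2243 uM/s

72.2243 uM/s


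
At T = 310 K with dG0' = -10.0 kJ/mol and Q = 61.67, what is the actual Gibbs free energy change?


dG = dG0' + RT * ln(Q) / 1000
dG = -10.0 + 8.314 * 310 * ln(61.67) / 1000
dG = 0.6233 kJ/mol

0.6233 kJ/mol


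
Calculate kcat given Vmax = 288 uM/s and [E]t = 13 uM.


kcat = Vmax / [E]t
kcat = 288 / 13
kcat = 22.1538 s^-1

22.1538 s^-1


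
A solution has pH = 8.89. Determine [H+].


[H+] = 10^(-pH)
[H+] = 10^(-8.89)
[H+] = 1.288e-09 M

1.288e-09 M


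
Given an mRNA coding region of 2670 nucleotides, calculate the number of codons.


codons = nucleotides / 3
codons = 2670 / 3 = 890

890


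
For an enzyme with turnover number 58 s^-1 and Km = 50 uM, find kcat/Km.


Catalytic efficiency = kcat / Km
= 58 / 50
= 1.16 uM^-1*s^-1

1.16 uM^-1*s^-1


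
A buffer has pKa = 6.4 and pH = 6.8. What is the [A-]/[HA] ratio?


[A-]/[HA] = 10^(pH - pKa)
= 10^(6.8 - 6.4)
= 2.5119

2.5119


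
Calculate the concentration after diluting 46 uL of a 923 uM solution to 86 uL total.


C2 = C1 * V1 / V2
C2 = 923 * 46 / 86
C2 = 493.6977 uM

493.6977 uM


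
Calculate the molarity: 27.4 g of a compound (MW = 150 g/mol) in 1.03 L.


C = (mass / MW) / volume
C = (27.4 / 150) / 1.03
C = 0.1773 M

0.1773 M


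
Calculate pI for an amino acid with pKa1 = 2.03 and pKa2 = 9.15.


pI = (pKa1 + pKa2) / 2
pI = (2.03 + 9.15) / 2
pI = 5.59

5.59


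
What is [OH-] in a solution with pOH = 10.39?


[OH-] = 10^(-pOH)
[OH-] = 10^(-10.39)
[OH-] = 4.074e-11 M

4.074e-11 M


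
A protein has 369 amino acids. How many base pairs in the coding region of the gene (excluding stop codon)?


Each amino acid = 1 codon = 3 bp
bp = 369 * 3 = 1107 bp

1107 bp


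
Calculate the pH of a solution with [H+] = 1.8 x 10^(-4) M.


pH = -log10([H+])
pH = -log10(1.8 x 10^(-4))
pH = 3.7447

3.7447


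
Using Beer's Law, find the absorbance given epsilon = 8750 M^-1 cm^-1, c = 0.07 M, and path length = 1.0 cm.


A = epsilon * c * l
A = 8750 * 0.07 * 1.0
A = 612.5

612.5


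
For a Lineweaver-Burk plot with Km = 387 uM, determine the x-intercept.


x-intercept = -1/Km
= -1/387
= -0.0026 1/uM

-0.0026 1/uM


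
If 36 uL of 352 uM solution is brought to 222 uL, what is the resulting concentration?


C2 = C1 * V1 / V2
C2 = 352 * 36 / 222
C2 = 57.0811 uM

57.0811 uM


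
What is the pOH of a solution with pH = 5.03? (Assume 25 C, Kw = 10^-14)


pOH = 14 - pH
pOH = 14 - 5.03
pOH = 8.97

8.97


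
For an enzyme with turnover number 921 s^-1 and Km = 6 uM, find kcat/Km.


Catalytic efficiency = kcat / Km
= 921 / 6
= 153.5 uM^-1*s^-1

153.5 uM^-1*s^-1


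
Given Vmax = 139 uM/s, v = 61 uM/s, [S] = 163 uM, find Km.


Km = [S] * (Vmax - v) / v
Km = 163 * (139 - 61) / 61
Km = 208.4262 uM

208.4262 uM


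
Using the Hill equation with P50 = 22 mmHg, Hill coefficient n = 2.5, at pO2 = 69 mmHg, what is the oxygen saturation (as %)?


Y = pO2^n / (P50^n + pO2^n)
Y = 69^2.5 / (22^2.5 + 69^2.5)
Y = 94.57%

94.57%


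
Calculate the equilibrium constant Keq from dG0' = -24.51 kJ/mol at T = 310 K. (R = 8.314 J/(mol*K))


Keq = exp(-dG0 * 1000 / (R * T))
Keq = exp(-(-24.51) * 1000 / (8.314 * 310))
Keq = 13491.359

13491.359


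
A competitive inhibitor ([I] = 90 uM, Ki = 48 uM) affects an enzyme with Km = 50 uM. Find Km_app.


Km_app = Km * (1 + [I]/Ki)
Km_app = 50 * (1 + 90/48)
Km_app = 143.75 uM

143.75 uM


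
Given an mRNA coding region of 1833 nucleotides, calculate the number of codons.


codons = nucleotides / 3
codons = 1833 / 3 = 611

611


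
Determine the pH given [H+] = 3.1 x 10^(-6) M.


pH = -log10([H+])
pH = -log10(3.1 x 10^(-6))
pH = 5.5086

5.5086


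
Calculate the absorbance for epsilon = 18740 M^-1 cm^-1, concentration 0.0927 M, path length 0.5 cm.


A = epsilon * c * l
A = 18740 * 0.0927 * 0.5
A = 868.599

868.599


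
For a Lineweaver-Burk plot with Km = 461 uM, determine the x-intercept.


x-intercept = -1/Km
= -1/461
= -0.0022 1/uM

-0.0022 1/uM


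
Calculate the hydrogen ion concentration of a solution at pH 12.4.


[H+] = 10^(-pH)
[H+] = 10^(-12.4)
[H+] = 3.981e-13 M

3.981e-13 M


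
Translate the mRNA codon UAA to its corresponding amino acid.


Standard genetic code lookup.
Codon UAA -> Stop

Stop


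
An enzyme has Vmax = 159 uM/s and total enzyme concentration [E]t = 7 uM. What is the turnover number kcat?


kcat = Vmax / [E]t
kcat = 159 / 7
kcat = 22.7143 s^-1

22.7143 s^-1


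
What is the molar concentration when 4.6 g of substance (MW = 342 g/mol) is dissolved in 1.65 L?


C = (mass / MW) / volume
C = (4.6 / 342) / 1.65
C = 0.0082 M

0.0082 M


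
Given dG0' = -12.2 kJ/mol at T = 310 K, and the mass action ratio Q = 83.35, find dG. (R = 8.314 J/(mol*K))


dG = dG0' + RT * ln(Q) / 1000
dG = -12.2 + 8.314 * 310 * ln(83.35) / 1000
dG = -0.8003 kJ/mol

-0.8003 kJ/mol


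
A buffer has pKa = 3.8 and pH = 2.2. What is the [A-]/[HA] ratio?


[A-]/[HA] = 10^(pH - pKa)
= 10^(2.2 - 3.8)
= 0.0251

0.0251


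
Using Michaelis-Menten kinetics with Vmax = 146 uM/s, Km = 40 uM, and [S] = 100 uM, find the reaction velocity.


v = Vmax * [S] / (Km + [S])
v = 146 * 100 / (40 + 100)
v = 104.2857 uM/s

104.2857 uM/s


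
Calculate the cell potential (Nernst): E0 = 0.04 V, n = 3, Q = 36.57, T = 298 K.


E = E0 - (RT/nF) * ln(Q)
E = 0.04 - (8.314 * 298 / (3 * 96485)) * ln(36.57)
E = 0.0092 V

0.0092 V


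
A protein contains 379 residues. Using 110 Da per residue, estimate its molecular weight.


MW = n_residues * 110 Da
MW = 379 * 110
MW = 41690 Da

41690 Da


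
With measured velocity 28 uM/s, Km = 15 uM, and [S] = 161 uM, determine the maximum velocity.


Vmax = v * (Km + [S]) / [S]
Vmax = 28 * (15 + 161) / 161
Vmax = 30.6087 uM/s

30.6087 uM/s


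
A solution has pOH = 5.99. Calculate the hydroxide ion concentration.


[OH-] = 10^(-pOH)
[OH-] = 10^(-5.99)
[OH-] = 1.023e-06 M

1.023e-06 M


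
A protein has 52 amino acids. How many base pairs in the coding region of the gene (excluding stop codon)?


Each amino acid = 1 codon = 3 bp
bp = 52 * 3 = 156 bp

156 bp


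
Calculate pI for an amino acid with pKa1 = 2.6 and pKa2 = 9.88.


pI = (pKa1 + pKa2) / 2
pI = (2.6 + 9.88) / 2
pI = 6.24

6.24


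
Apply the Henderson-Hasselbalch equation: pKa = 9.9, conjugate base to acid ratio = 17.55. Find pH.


pH = pKa + log10([A-]/[HA])
pH = 9.9 + log10(17.55)
pH = 11.1443

11.1443


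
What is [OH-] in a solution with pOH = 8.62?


[OH-] = 10^(-pOH)
[OH-] = 10^(-8.62)
[OH-] = 2.399e-09 M

2.399e-09 M


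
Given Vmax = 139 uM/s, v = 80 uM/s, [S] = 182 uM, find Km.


Km = [S] * (Vmax - v) / v
Km = 182 * (139 - 80) / 80
Km = 134.225 uM

134.225 uM


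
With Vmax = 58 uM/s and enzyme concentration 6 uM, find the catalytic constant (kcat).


kcat = Vmax / [E]t
kcat = 58 / 6
kcat = 9.6667 s^-1

9.6667 s^-1


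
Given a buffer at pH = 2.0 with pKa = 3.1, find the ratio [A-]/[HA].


[A-]/[HA] = 10^(pH - pKa)
= 10^(2.0 - 3.1)
= 0.0794

0.0794


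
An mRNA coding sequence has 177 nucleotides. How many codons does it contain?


codons = nucleotides / 3
codons = 177 / 3 = 59

59


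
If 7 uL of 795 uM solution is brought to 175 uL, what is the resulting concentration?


C2 = C1 * V1 / V2
C2 = 795 * 7 / 175
C2 = 31.8 uM

31.8 uM


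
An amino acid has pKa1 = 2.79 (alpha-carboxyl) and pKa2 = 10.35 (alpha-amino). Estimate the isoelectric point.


pI = (pKa1 + pKa2) / 2
pI = (2.79 + 10.35) / 2
pI = 6.57

6.57


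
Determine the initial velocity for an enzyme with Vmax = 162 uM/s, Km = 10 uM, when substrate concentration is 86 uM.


v = Vmax * [S] / (Km + [S])
v = 162 * 86 / (10 + 86)
v = 145.125 uM/s

145.125 uM/s


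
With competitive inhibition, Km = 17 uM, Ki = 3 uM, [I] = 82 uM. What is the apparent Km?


Km_app = Km * (1 + [I]/Ki)
Km_app = 17 * (1 + 82/3)
Km_app = 481.6667 uM

481.6667 uM


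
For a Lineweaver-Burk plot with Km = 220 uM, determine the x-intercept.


x-intercept = -1/Km
= -1/220
= -0.0045 1/uM

-0.0045 1/uM


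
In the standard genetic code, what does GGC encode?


Standard genetic code lookup.
Codon GGC -> Gly

Gly


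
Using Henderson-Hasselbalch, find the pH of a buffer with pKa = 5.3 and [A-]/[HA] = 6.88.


pH = pKa + log10([A-]/[HA])
pH = 5.3 + log10(6.88)
pH = 6.1376

6.1376


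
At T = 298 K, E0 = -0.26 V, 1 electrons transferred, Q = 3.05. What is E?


E = E0 - (RT/nF) * ln(Q)
E = -0.26 - (8.314 * 298 / (1 * 96485)) * ln(3.05)
E = -0.2886 V

-0.2886 V


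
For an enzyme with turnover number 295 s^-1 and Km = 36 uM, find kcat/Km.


Catalytic efficiency = kcat / Km
= 295 / 36
= 8.1944 uM^-1*s^-1

8.1944 uM^-1*s^-1


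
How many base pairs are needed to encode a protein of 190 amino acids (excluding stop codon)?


Each amino acid = 1 codon = 3 bp
bp = 190 * 3 = 570 bp

570 bp


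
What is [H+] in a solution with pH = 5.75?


[H+] = 10^(-pH)
[H+] = 10^(-5.75)
[H+] = 1.778e-06 M

1.778e-06 M


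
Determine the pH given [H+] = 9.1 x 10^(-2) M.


pH = -log10([H+])
pH = -log10(9.1 x 10^(-2))
pH = 1.041

1.041


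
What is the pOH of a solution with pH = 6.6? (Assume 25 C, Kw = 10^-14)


pOH = 14 - pH
pOH = 14 - 6.6
pOH = 7.4

7.4


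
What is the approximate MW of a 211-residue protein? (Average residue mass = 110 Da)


MW = n_residues * 110 Da
MW = 211 * 110
MW = 23210 Da

23210 Da


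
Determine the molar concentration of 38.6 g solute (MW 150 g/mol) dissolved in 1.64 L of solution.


C = (mass / MW) / volume
C = (38.6 / 150) / 1.64
C = 0.1569 M

0.1569 M


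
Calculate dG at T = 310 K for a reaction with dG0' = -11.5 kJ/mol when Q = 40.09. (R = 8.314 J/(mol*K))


dG = dG0' + RT * ln(Q) / 1000
dG = -11.5 + 8.314 * 310 * ln(40.09) / 1000
dG = -1.9867 kJ/mol

-1.9867 kJ/mol


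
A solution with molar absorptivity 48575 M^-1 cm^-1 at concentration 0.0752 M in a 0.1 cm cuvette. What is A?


A = epsilon * c * l
A = 48575 * 0.0752 * 0.1
A = 365.284

365.284


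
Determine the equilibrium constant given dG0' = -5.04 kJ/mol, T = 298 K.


Keq = exp(-dG0 * 1000 / (R * T))
Keq = exp(-(-5.04) * 1000 / (8.314 * 298))
Keq = 7.6465

7.6465


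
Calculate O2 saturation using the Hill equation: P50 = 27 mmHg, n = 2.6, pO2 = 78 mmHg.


Y = pO2^n / (P50^n + pO2^n)
Y = 78^2.6 / (27^2.6 + 78^2.6)
Y = 94.04%

94.04%


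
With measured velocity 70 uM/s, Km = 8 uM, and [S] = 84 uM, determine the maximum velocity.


Vmax = v * (Km + [S]) / [S]
Vmax = 70 * (8 + 84) / 84
Vmax = 76.6667 uM/s

76.6667 uM/s


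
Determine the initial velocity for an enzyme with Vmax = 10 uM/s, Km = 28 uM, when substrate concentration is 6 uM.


v = Vmax * [S] / (Km + [S])
v = 10 * 6 / (28 + 6)
v = 1.7647 uM/s

1.7647 uM/s


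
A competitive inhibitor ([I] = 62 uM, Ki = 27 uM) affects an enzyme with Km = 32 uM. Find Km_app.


Km_app = Km * (1 + [I]/Ki)
Km_app = 32 * (1 + 62/27)
Km_app = 105.4815 uM

105.4815 uM


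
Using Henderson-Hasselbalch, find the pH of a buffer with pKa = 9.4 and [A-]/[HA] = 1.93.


pH = pKa + log10([A-]/[HA])
pH = 9.4 + log10(1.93)
pH = 9.6856

9.6856


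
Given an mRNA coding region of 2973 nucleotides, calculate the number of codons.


codons = nucleotides / 3
codons = 2973 / 3 = 991

991


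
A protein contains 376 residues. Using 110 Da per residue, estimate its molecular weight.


MW = n_residues * 110 Da
MW = 376 * 110
MW = 41360 Da

41360 Da


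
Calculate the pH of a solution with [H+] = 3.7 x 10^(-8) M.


pH = -log10([H+])
pH = -log10(3.7 x 10^(-8))
pH = 7.4318

7.4318


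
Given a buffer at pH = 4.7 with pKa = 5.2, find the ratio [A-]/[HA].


[A-]/[HA] = 10^(pH - pKa)
= 10^(4.7 - 5.2)
= 0.3162

0.3162


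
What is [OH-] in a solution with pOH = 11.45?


[OH-] = 10^(-pOH)
[OH-] = 10^(-11.45)
[OH-] = 3.548e-12 M

3.548e-12 M


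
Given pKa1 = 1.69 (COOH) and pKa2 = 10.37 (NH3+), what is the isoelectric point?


pI = (pKa1 + pKa2) / 2
pI = (1.69 + 10.37) / 2
pI = 6.03

6.03


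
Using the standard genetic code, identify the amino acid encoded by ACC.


Standard genetic code lookup.
Codon ACC -> Thr

Thr


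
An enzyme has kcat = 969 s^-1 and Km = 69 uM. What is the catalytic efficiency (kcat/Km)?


Catalytic efficiency = kcat / Km
= 969 / 69
= 14.0435 uM^-1*s^-1

14.0435 uM^-1*s^-1


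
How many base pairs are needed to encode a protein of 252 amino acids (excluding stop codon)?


Each amino acid = 1 codon = 3 bp
bp = 252 * 3 = 756 bp

756 bp


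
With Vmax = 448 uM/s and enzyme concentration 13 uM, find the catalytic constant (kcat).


kcat = Vmax / [E]t
kcat = 448 / 13
kcat = 34.4615 s^-1

34.4615 s^-1


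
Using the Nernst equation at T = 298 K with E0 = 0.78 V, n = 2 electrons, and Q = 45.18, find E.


E = E0 - (RT/nF) * ln(Q)
E = 0.78 - (8.314 * 298 / (2 * 96485)) * ln(45.18)
E = 0.7311 V

0.7311 V


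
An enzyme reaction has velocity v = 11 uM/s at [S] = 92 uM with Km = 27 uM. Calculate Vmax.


Vmax = v * (Km + [S]) / [S]
Vmax = 11 * (27 + 92) / 92
Vmax = 14.2283 uM/s

14.2283 uM/s


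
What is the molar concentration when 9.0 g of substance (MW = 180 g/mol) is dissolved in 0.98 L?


C = (mass / MW) / volume
C = (9.0 / 180) / 0.98
C = 0.051 M

0.051 M


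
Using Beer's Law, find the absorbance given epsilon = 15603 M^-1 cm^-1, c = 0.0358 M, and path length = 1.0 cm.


A = epsilon * c * l
A = 15603 * 0.0358 * 1.0
A = 558.5874

558.5874


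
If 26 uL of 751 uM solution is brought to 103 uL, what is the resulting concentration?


C2 = C1 * V1 / V2
C2 = 751 * 26 / 103
C2 = 189.5728 uM

189.5728 uM


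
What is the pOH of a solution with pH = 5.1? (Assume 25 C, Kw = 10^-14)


pOH = 14 - pH
pOH = 14 - 5.1
pOH = 8.9

8.9


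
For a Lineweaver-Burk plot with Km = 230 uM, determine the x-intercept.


x-intercept = -1/Km
= -1/230
= -0.0043 1/uM

-0.0043 1/uM


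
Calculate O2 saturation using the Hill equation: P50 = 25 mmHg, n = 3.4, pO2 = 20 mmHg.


Y = pO2^n / (P50^n + pO2^n)
Y = 20^3.4 / (25^3.4 + 20^3.4)
Y = 31.89%

31.89%


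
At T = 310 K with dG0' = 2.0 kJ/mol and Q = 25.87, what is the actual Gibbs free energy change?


dG = dG0' + RT * ln(Q) / 1000
dG = 2.0 + 8.314 * 310 * ln(25.87) / 1000
dG = 10.3843 kJ/mol

10.3843 kJ/mol


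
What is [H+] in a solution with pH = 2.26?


[H+] = 10^(-pH)
[H+] = 10^(-2.26)
[H+] = 0.0055 M

0.0055 M


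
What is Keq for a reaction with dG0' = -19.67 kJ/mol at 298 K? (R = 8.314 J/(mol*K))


Keq = exp(-dG0 * 1000 / (R * T))
Keq = exp(-(-19.67) * 1000 / (8.314 * 298))
Keq = 2805.1839

2805.1839


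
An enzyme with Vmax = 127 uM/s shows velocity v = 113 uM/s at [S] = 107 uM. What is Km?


Km = [S] * (Vmax - v) / v
Km = 107 * (127 - 113) / 113
Km = 13.2566 uM

13.2566 uM


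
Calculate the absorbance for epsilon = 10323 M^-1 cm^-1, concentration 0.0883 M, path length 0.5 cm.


A = epsilon * c * l
A = 10323 * 0.0883 * 0.5
A = 455.7604

455.7604


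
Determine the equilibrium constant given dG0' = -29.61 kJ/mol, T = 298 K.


Keq = exp(-dG0 * 1000 / (R * T))
Keq = exp(-(-29.61) * 1000 / (8.314 * 298))
Keq = 155005.6359

155005.6359


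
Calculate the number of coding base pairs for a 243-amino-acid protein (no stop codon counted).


Each amino acid = 1 codon = 3 bp
bp = 243 * 3 = 729 bp

729 bp


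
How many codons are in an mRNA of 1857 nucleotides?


codons = nucleotides / 3
codons = 1857 / 3 = 619

619


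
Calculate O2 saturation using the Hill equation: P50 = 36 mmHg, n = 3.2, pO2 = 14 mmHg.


Y = pO2^n / (P50^n + pO2^n)
Y = 14^3.2 / (36^3.2 + 14^3.2)
Y = 4.64%

4.64%


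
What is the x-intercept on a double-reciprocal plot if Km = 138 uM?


x-intercept = -1/Km
= -1/138
= -0.0072 1/uM

-0.0072 1/uM


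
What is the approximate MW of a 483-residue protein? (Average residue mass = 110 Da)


MW = n_residues * 110 Da
MW = 483 * 110
MW = 53130 Da

53130 Da


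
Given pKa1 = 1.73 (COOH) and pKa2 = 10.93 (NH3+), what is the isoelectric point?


pI = (pKa1 + pKa2) / 2
pI = (1.73 + 10.93) / 2
pI = 6.33

6.33


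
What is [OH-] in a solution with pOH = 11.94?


[OH-] = 10^(-pOH)
[OH-] = 10^(-11.94)
[OH-] = 1.148e-12 M

1.148e-12 M


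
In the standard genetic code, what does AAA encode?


Standard genetic code lookup.
Codon AAA -> Lys

Lys


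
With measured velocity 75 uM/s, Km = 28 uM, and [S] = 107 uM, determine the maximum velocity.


Vmax = v * (Km + [S]) / [S]
Vmax = 75 * (28 + 107) / 107
Vmax = 94.6262 uM/s

94.6262 uM/s


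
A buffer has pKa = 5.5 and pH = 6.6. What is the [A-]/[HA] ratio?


[A-]/[HA] = 10^(pH - pKa)
= 10^(6.6 - 5.5)
= 12.5893

12.5893


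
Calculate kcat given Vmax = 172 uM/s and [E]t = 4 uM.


kcat = Vmax / [E]t
kcat = 172 / 4
kcat = 43.0 s^-1

43.0 s^-1


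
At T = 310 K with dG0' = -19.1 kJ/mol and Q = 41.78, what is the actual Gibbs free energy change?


dG = dG0' + RT * ln(Q) / 1000
dG = -19.1 + 8.314 * 310 * ln(41.78) / 1000
dG = -9.4803 kJ/mol

-9.4803 kJ/mol


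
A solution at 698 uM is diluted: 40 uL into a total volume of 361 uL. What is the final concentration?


C2 = C1 * V1 / V2
C2 = 698 * 40 / 361
C2 = 77.3407 uM

77.3407 uM


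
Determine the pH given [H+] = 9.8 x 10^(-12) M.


pH = -log10([H+])
pH = -log10(9.8 x 10^(-12))
pH = 11.0088

11.0088


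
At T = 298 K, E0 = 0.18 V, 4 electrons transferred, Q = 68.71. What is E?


E = E0 - (RT/nF) * ln(Q)
E = 0.18 - (8.314 * 298 / (4 * 96485)) * ln(68.71)
E = 0.1528 V

0.1528 V


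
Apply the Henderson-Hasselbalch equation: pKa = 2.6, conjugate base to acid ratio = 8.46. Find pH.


pH = pKa + log10([A-]/[HA])
pH = 2.6 + log10(8.46)
pH = 3.5274

3.5274


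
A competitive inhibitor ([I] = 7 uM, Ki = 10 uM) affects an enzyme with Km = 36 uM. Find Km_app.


Km_app = Km * (1 + [I]/Ki)
Km_app = 36 * (1 + 7/10)
Km_app = 61.2 uM

61.2 uM


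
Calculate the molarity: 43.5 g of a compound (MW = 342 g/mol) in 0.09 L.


C = (mass / MW) / volume
C = (43.5 / 342) / 0.09
C = 1.4133 M

1.4133 M


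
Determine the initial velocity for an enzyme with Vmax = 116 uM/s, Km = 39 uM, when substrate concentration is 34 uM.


v = Vmax * [S] / (Km + [S])
v = 116 * 34 / (39 + 34)
v = 54.0274 uM/s

54.0274 uM/s


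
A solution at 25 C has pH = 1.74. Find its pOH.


pOH = 14 - pH
pOH = 14 - 1.74
pOH = 12.26

12.26


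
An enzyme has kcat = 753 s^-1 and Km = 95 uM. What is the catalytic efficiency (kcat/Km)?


Catalytic efficiency = kcat / Km
= 753 / 95
= 7.9263 uM^-1*s^-1

7.9263 uM^-1*s^-1


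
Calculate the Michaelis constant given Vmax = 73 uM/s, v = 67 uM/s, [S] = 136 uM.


Km = [S] * (Vmax - v) / v
Km = 136 * (73 - 67) / 67
Km = 12.1791 uM

12.1791 uM


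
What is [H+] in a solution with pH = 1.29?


[H+] = 10^(-pH)
[H+] = 10^(-1.29)
[H+] = 0.0513 M

0.0513 M


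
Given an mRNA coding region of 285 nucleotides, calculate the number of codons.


codons = nucleotides / 3
codons = 285 / 3 = 95

95


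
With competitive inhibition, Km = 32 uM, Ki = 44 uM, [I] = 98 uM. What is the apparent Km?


Km_app = Km * (1 + [I]/Ki)
Km_app = 32 * (1 + 98/44)
Km_app = 103.2727 uM

103.2727 uM


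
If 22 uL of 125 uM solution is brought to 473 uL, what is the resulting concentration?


C2 = C1 * V1 / V2
C2 = 125 * 22 / 473
C2 = 5.814 uM

5.814 uM
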